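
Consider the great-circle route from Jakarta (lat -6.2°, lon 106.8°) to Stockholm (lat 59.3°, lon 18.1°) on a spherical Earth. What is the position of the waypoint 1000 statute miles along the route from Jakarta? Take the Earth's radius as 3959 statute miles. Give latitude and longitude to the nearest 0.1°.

≈ lat 6.2°, lon 99.4°

The haversine formula gives a central angle δ ≈ 1.652 rad (94.7°) between the endpoints. The total great-circle distance is δ·R ≈ 1.652 × 3959 ≈ 6541 mi, so the target fraction is f = 1000/6541 ≈ 0.153.
Interpolate at f ≈ 0.153 with slerp weights a = sin((1−f)δ)/sin δ ≈ 0.989, b = sin(fδ)/sin δ ≈ 0.251.
p = a·p₁ + b·p₂ ≈ (-0.162, 0.981, 0.109); φ = arcsin(p_z) ≈ 6.25°, λ = atan2(p_y, p_x) ≈ 99.40°.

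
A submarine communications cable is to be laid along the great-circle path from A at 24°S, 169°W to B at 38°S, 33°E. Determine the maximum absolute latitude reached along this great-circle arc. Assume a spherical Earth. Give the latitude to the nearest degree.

≈ 73°S

The great circle lies in the plane with unit normal n̂ = (p₁ × p₂)/|p₁ × p₂|.
Here n̂_z ≈ -0.297; the vertex latitude is φ_max = arccos|n̂_z| ≈ 72.7°.
Check via Clairaut: cos φ_max = |cos φ₁| · sin C = cos(24.0°)·sin(161.0°) ≈ 0.297, again giving ≈ 72.7°.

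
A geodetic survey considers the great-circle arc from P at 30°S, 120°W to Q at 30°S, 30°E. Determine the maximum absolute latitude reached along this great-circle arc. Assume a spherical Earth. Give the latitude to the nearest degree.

≈ 66°S

The great circle lies in the plane with unit normal n̂ = (p₁ × p₂)/|p₁ × p₂|.
Here n̂_z ≈ +0.409; the vertex latitude is φ_max = arccos|n̂_z| ≈ 65.9°.
Check via Clairaut: cos φ_max = |cos φ₁| · sin C = cos(30.0°)·sin(151.8°) ≈ 0.409, again giving ≈ 65.9°.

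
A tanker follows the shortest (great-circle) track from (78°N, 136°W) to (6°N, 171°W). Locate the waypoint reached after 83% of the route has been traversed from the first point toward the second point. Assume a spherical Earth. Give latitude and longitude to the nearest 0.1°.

≈ (18.5°N, 169.4°W)

Write both endpoints as unit vectors p₁, p₂ with components (cos φ cos λ, cos φ sin λ, sin φ).
The central angle between the endpoints is δ = arccos(p₁·p₂) ≈ 1.296 rad (74.2°).
Interpolate at f = 0.83 with slerp weights a = sin((1−f)δ)/sin δ ≈ 0.227, b = sin(fδ)/sin δ ≈ 0.914.
p = a·p₁ + b·p₂ ≈ (-0.932, -0.175, 0.318); φ = arcsin(p_z) ≈ 18.52°, λ = atan2(p_y, p_x) ≈ -169.36°.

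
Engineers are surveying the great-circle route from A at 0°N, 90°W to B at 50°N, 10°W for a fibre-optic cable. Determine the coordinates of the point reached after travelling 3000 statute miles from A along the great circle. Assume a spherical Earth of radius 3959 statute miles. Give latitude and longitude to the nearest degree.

≈ 32°N, 59°W

From cos δ = sin φ₁ sin φ₂ + cos φ₁ cos φ₂ cos Δλ, the central angle is δ ≈ 1.459 rad (83.6°). The total great-circle distance is δ·R ≈ 1.459 × 3959 ≈ 5776 mi, so the target fraction is f = 3000/5776 ≈ 0.519.
Interpolate at f ≈ 0.519 with slerp weights a = sin((1−f)δ)/sin δ ≈ 0.649, b = sin(fδ)/sin δ ≈ 0.692.
p = a·p₁ + b·p₂ ≈ (0.438, -0.726, 0.530); φ = arcsin(p_z) ≈ 31.99°, λ = atan2(p_y, p_x) ≈ -58.92°.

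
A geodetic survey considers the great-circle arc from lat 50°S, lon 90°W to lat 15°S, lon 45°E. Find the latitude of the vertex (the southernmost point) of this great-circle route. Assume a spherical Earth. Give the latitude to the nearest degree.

≈ 63°S

The great circle lies in the plane with unit normal n̂ = (p₁ × p₂)/|p₁ × p₂|.
Here n̂_z ≈ +0.452; the vertex latitude is φ_max = arccos|n̂_z| ≈ 63.1°.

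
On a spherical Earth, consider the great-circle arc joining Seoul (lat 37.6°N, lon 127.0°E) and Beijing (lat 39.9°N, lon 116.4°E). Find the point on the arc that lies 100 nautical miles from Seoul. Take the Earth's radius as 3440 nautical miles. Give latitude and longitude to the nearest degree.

From cos δ = sin φ₁ sin φ₂ + cos φ₁ cos φ₂ cos Δλ, the central angle is δ ≈ 0.150 rad (8.6°). The total great-circle distance is δ·R ≈ 0.150 × 3440 ≈ 515 nmi, so the target fraction is f = 100/515 ≈ 0.194.
Interpolate at f ≈ 0.194 with slerp weights a = sin((1−f)δ)/sin δ ≈ 0.807, b = sin(fδ)/sin δ ≈ 0.195.
p = a·p₁ + b·p₂ ≈ (-0.451, 0.644, 0.617); φ = arcsin(p_z) ≈ 38.12°, λ = atan2(p_y, p_x) ≈ 125.00°.

≈ lat 38°N, lon 125°E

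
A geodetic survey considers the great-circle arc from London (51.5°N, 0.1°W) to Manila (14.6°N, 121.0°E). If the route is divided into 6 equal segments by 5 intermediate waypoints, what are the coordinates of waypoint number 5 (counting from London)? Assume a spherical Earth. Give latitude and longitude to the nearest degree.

≈ (28°N, 111°E)

Convert each endpoint to a unit vector on the sphere (x = cos φ cos λ, y = cos φ sin λ, z = sin φ).
The central angle between the endpoints is δ = arccos(p₁·p₂) ≈ 1.685 rad (96.5°).
Interpolate at f = 5/6 with slerp weights a = sin((1−f)δ)/sin δ ≈ 0.279, b = sin(fδ)/sin δ ≈ 0.993.
p = a·p₁ + b·p₂ ≈ (-0.321, 0.823, 0.469); φ = arcsin(p_z) ≈ 27.94°, λ = atan2(p_y, p_x) ≈ 111.31°.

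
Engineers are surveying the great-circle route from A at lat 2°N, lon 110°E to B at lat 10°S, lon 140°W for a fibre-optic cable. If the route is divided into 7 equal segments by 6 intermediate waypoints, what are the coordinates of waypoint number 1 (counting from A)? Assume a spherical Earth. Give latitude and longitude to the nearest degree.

Convert each endpoint to a unit vector on the sphere (x = cos φ cos λ, y = cos φ sin λ, z = sin φ).
The central angle between the endpoints is δ = arccos(p₁·p₂) ≈ 1.921 rad (110.0°).
Interpolate at f = 1/7 with slerp weights a = sin((1−f)δ)/sin δ ≈ 1.061, b = sin(fδ)/sin δ ≈ 0.288.
p = a·p₁ + b·p₂ ≈ (-0.580, 0.814, -0.013); φ = arcsin(p_z) ≈ -0.75°, λ = atan2(p_y, p_x) ≈ 125.48°.

≈ lat 1°S, lon 125°E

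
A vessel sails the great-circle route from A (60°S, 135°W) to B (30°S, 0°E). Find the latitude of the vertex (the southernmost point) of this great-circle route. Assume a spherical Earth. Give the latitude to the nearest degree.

The great circle lies in the plane with unit normal n̂ = (p₁ × p₂)/|p₁ × p₂|.
Here n̂_z ≈ +0.309; the vertex latitude is φ_max = arccos|n̂_z| ≈ 72.0°.
Check via Clairaut: cos φ_max = |cos φ₁| · sin C = cos(60.0°)·sin(141.9°) ≈ 0.309, again giving ≈ 72.0°.

≈ 72°S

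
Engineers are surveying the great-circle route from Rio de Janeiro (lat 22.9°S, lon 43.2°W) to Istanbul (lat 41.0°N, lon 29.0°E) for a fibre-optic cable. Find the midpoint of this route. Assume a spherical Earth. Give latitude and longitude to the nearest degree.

The haversine formula gives a central angle δ ≈ 1.614 rad (92.5°) between the endpoints.
Interpolate at f = 1/2 with slerp weights a = sin((1−f)δ)/sin δ ≈ 0.723, b = sin(fδ)/sin δ ≈ 0.723.
p = a·p₁ + b·p₂ ≈ (0.962, -0.191, 0.193); φ = arcsin(p_z) ≈ 11.12°, λ = atan2(p_y, p_x) ≈ -11.24°.

≈ lat 11°N, lon 11°W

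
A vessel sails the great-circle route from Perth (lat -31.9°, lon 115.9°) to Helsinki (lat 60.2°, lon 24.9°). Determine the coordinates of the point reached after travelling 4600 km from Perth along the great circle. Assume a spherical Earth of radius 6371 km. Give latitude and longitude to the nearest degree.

≈ lat 4°, lon 94°

Convert each endpoint to a unit vector on the sphere (x = cos φ cos λ, y = cos φ sin λ, z = sin φ).
The central angle between the endpoints is δ = arccos(p₁·p₂) ≈ 2.055 rad (117.8°). The total great-circle distance is δ·R ≈ 2.055 × 6371 ≈ 13095 km, so the target fraction is f = 4600/13095 ≈ 0.351.
Interpolate at f ≈ 0.351 with slerp weights a = sin((1−f)δ)/sin δ ≈ 1.098, b = sin(fδ)/sin δ ≈ 0.747.
p = a·p₁ + b·p₂ ≈ (-0.071, 0.995, 0.068); φ = arcsin(p_z) ≈ 3.88°, λ = atan2(p_y, p_x) ≈ 94.06°.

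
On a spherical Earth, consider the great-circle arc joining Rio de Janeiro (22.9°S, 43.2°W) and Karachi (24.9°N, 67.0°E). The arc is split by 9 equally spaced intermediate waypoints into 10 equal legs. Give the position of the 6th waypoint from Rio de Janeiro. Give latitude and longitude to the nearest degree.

≈ 7°N, 22°E

From cos δ = sin φ₁ sin φ₂ + cos φ₁ cos φ₂ cos Δλ, the central angle is δ ≈ 2.040 rad (116.9°).
Interpolate at f = 6/10 with slerp weights a = sin((1−f)δ)/sin δ ≈ 0.817, b = sin(fδ)/sin δ ≈ 1.055.
p = a·p₁ + b·p₂ ≈ (0.922, 0.365, 0.126); φ = arcsin(p_z) ≈ 7.25°, λ = atan2(p_y, p_x) ≈ 21.61°.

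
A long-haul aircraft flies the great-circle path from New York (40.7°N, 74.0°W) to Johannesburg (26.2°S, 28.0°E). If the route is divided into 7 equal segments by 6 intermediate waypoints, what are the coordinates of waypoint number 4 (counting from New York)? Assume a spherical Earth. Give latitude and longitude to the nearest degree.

≈ (6°N, 11°W)

Convert each endpoint to a unit vector on the sphere (x = cos φ cos λ, y = cos φ sin λ, z = sin φ).
The central angle between the endpoints is δ = arccos(p₁·p₂) ≈ 2.015 rad (115.4°).
Interpolate at f = 4/7 with slerp weights a = sin((1−f)δ)/sin δ ≈ 0.842, b = sin(fδ)/sin δ ≈ 1.011.
p = a·p₁ + b·p₂ ≈ (0.977, -0.187, 0.102); φ = arcsin(p_z) ≈ 5.87°, λ = atan2(p_y, p_x) ≈ -10.86°.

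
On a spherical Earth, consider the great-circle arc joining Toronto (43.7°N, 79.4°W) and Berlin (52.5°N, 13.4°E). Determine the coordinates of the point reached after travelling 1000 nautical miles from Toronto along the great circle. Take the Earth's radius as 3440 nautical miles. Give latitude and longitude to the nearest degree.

From cos δ = sin φ₁ sin φ₂ + cos φ₁ cos φ₂ cos Δλ, the central angle is δ ≈ 1.016 rad (58.2°). The total great-circle distance is δ·R ≈ 1.016 × 3440 ≈ 3496 nmi, so the target fraction is f = 1000/3496 ≈ 0.286.
Interpolate at f ≈ 0.286 with slerp weights a = sin((1−f)δ)/sin δ ≈ 0.780, b = sin(fδ)/sin δ ≈ 0.337.
p = a·p₁ + b·p₂ ≈ (0.303, -0.507, 0.807); φ = arcsin(p_z) ≈ 53.78°, λ = atan2(p_y, p_x) ≈ -59.10°.

≈ 54°N, 59°W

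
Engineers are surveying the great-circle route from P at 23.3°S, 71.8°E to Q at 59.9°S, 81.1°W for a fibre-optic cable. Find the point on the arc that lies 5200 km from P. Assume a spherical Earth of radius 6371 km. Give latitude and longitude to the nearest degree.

≈ 67°S, 46°E

From cos δ = sin φ₁ sin φ₂ + cos φ₁ cos φ₂ cos Δλ, the central angle is δ ≈ 1.639 rad (93.9°). The total great-circle distance is δ·R ≈ 1.639 × 6371 ≈ 10440 km, so the target fraction is f = 5200/10440 ≈ 0.498.
Interpolate at f ≈ 0.498 with slerp weights a = sin((1−f)δ)/sin δ ≈ 0.735, b = sin(fδ)/sin δ ≈ 0.730.
p = a·p₁ + b·p₂ ≈ (0.267, 0.279, -0.922); φ = arcsin(p_z) ≈ -67.26°, λ = atan2(p_y, p_x) ≈ 46.23°.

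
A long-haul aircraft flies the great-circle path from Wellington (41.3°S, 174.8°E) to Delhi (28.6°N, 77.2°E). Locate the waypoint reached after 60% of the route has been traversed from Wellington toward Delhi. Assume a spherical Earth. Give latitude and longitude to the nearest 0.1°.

Write both endpoints as unit vectors p₁, p₂ with components (cos φ cos λ, cos φ sin λ, sin φ).
The central angle between the endpoints is δ = arccos(p₁·p₂) ≈ 1.986 rad (113.8°).
Interpolate at f = 0.60 with slerp weights a = sin((1−f)δ)/sin δ ≈ 0.780, b = sin(fδ)/sin δ ≈ 1.015.
p = a·p₁ + b·p₂ ≈ (-0.386, 0.922, -0.029); φ = arcsin(p_z) ≈ -1.64°, λ = atan2(p_y, p_x) ≈ 112.70°.

≈ (1.6°S, 112.7°E)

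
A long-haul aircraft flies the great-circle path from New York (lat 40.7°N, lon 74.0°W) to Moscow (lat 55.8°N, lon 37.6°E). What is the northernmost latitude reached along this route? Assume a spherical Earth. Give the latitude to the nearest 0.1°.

The great circle lies in the plane with unit normal n̂ = (p₁ × p₂)/|p₁ × p₂|.
Here n̂_z ≈ +0.429; the vertex latitude is φ_max = arccos|n̂_z| ≈ 64.6°.
Check via Clairaut: cos φ_max = |cos φ₁| · sin C = cos(40.7°)·sin(34.4°) ≈ 0.429, again giving ≈ 64.6°.

≈ 64.6°N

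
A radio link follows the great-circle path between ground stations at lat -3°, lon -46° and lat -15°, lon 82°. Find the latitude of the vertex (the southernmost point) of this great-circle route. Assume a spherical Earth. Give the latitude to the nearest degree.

The great circle lies in the plane with unit normal n̂ = (p₁ × p₂)/|p₁ × p₂|.
Here n̂_z ≈ +0.933; the vertex latitude is φ_max = arccos|n̂_z| ≈ 21.0°.

≈ -21°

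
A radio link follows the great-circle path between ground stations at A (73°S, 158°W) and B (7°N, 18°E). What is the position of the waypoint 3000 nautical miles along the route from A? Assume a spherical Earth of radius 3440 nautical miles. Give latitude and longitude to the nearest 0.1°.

Write both endpoints as unit vectors p₁, p₂ with components (cos φ cos λ, cos φ sin λ, sin φ).
The central angle between the endpoints is δ = arccos(p₁·p₂) ≈ 1.989 rad (114.0°). The total great-circle distance is δ·R ≈ 1.989 × 3440 ≈ 6842 nmi, so the target fraction is f = 3000/6842 ≈ 0.438.
Interpolate at f ≈ 0.438 with slerp weights a = sin((1−f)δ)/sin δ ≈ 0.983, b = sin(fδ)/sin δ ≈ 0.838.
p = a·p₁ + b·p₂ ≈ (0.524, 0.149, -0.838); φ = arcsin(p_z) ≈ -56.97°, λ = atan2(p_y, p_x) ≈ 15.89°.

≈ (57.0°S, 15.9°E)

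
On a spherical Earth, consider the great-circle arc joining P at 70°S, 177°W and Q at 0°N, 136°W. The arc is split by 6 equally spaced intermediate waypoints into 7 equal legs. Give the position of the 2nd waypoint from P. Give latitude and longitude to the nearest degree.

The haversine formula gives a central angle δ ≈ 1.310 rad (75.0°) between the endpoints.
Interpolate at f = 2/7 with slerp weights a = sin((1−f)δ)/sin δ ≈ 0.833, b = sin(fδ)/sin δ ≈ 0.378.
p = a·p₁ + b·p₂ ≈ (-0.557, -0.278, -0.783); φ = arcsin(p_z) ≈ -51.53°, λ = atan2(p_y, p_x) ≈ -153.49°.

≈ 52°S, 153°W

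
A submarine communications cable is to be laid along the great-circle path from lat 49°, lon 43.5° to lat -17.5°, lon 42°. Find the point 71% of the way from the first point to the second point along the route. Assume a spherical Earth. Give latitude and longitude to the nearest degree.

The haversine formula gives a central angle δ ≈ 1.161 rad (66.5°) between the endpoints.
Interpolate at f = 0.71 with slerp weights a = sin((1−f)δ)/sin δ ≈ 0.360, b = sin(fδ)/sin δ ≈ 0.800.
p = a·p₁ + b·p₂ ≈ (0.739, 0.673, 0.031); φ = arcsin(p_z) ≈ 1.79°, λ = atan2(p_y, p_x) ≈ 42.35°.

≈ lat 2°, lon 42°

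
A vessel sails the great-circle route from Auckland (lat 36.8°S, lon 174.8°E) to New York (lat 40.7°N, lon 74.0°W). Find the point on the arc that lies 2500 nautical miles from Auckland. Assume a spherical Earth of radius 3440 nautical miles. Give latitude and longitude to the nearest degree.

Write both endpoints as unit vectors p₁, p₂ with components (cos φ cos λ, cos φ sin λ, sin φ).
The central angle between the endpoints is δ = arccos(p₁·p₂) ≈ 2.227 rad (127.6°). The total great-circle distance is δ·R ≈ 2.227 × 3440 ≈ 7661 nmi, so the target fraction is f = 2500/7661 ≈ 0.326.
Interpolate at f ≈ 0.326 with slerp weights a = sin((1−f)δ)/sin δ ≈ 1.259, b = sin(fδ)/sin δ ≈ 0.839.
p = a·p₁ + b·p₂ ≈ (-0.829, -0.520, -0.207); φ = arcsin(p_z) ≈ -11.97°, λ = atan2(p_y, p_x) ≈ -147.90°.

≈ lat 12°S, lon 148°W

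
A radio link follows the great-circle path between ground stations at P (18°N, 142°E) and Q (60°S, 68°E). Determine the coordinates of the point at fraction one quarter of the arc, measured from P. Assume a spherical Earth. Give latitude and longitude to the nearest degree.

Write both endpoints as unit vectors p₁, p₂ with components (cos φ cos λ, cos φ sin λ, sin φ).
The central angle between the endpoints is δ = arccos(p₁·p₂) ≈ 1.708 rad (97.8°).
Interpolate at f = 1/4 with slerp weights a = sin((1−f)δ)/sin δ ≈ 0.967, b = sin(fδ)/sin δ ≈ 0.418.
p = a·p₁ + b·p₂ ≈ (-0.647, 0.760, -0.063); φ = arcsin(p_z) ≈ -3.62°, λ = atan2(p_y, p_x) ≈ 130.39°.

≈ (4°S, 130°E)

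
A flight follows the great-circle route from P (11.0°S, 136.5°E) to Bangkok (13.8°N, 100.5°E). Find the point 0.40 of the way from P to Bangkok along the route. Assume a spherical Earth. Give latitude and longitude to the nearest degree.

≈ (1°S, 122°E)

Convert each endpoint to a unit vector on the sphere (x = cos φ cos λ, y = cos φ sin λ, z = sin φ).
The central angle between the endpoints is δ = arccos(p₁·p₂) ≈ 0.759 rad (43.5°).
Interpolate at f = 0.40 with slerp weights a = sin((1−f)δ)/sin δ ≈ 0.639, b = sin(fδ)/sin δ ≈ 0.434.
p = a·p₁ + b·p₂ ≈ (-0.532, 0.847, -0.018); φ = arcsin(p_z) ≈ -1.05°, λ = atan2(p_y, p_x) ≈ 122.14°.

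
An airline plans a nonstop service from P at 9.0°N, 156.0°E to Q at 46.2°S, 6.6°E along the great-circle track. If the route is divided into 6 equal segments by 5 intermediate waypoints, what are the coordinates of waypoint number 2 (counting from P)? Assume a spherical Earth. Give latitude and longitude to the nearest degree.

The haversine formula gives a central angle δ ≈ 2.348 rad (134.5°) between the endpoints.
Interpolate at f = 2/6 with slerp weights a = sin((1−f)δ)/sin δ ≈ 1.403, b = sin(fδ)/sin δ ≈ 0.989.
p = a·p₁ + b·p₂ ≈ (-0.586, 0.642, -0.495); φ = arcsin(p_z) ≈ -29.64°, λ = atan2(p_y, p_x) ≈ 132.36°.

≈ 30°S, 132°E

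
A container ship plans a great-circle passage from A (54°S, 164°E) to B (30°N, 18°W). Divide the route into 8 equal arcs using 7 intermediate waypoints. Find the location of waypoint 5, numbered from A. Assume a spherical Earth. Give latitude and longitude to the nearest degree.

From cos δ = sin φ₁ sin φ₂ + cos φ₁ cos φ₂ cos Δλ, the central angle is δ ≈ 2.722 rad (156.0°).
Interpolate at f = 5/8 with slerp weights a = sin((1−f)δ)/sin δ ≈ 2.092, b = sin(fδ)/sin δ ≈ 2.434.
p = a·p₁ + b·p₂ ≈ (0.822, -0.312, -0.476); φ = arcsin(p_z) ≈ -28.42°, λ = atan2(p_y, p_x) ≈ -20.80°.

≈ (28°S, 21°W)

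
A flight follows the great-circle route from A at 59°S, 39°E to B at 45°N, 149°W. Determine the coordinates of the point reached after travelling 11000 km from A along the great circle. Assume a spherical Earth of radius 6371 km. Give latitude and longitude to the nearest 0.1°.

≈ 19.7°S, 164.8°W

Write both endpoints as unit vectors p₁, p₂ with components (cos φ cos λ, cos φ sin λ, sin φ).
The central angle between the endpoints is δ = arccos(p₁·p₂) ≈ 2.883 rad (165.2°). The total great-circle distance is δ·R ≈ 2.883 × 6371 ≈ 18368 km, so the target fraction is f = 11000/18368 ≈ 0.599.
Interpolate at f ≈ 0.599 with slerp weights a = sin((1−f)δ)/sin δ ≈ 3.580, b = sin(fδ)/sin δ ≈ 3.863.
p = a·p₁ + b·p₂ ≈ (-0.909, -0.247, -0.337); φ = arcsin(p_z) ≈ -19.67°, λ = atan2(p_y, p_x) ≈ -164.81°.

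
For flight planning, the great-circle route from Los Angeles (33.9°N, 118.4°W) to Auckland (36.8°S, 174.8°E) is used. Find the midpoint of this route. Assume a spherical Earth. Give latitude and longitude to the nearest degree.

Convert each endpoint to a unit vector on the sphere (x = cos φ cos λ, y = cos φ sin λ, z = sin φ).
The central angle between the endpoints is δ = arccos(p₁·p₂) ≈ 1.643 rad (94.1°).
Interpolate at f = 1/2 with slerp weights a = sin((1−f)δ)/sin δ ≈ 0.734, b = sin(fδ)/sin δ ≈ 0.734.
p = a·p₁ + b·p₂ ≈ (-0.875, -0.483, -0.030); φ = arcsin(p_z) ≈ -1.74°, λ = atan2(p_y, p_x) ≈ -151.12°.

≈ 2°S, 151°W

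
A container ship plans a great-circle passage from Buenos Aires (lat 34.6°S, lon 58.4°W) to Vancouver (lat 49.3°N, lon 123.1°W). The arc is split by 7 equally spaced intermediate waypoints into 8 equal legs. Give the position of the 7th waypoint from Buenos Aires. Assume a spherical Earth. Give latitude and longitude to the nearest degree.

The haversine formula gives a central angle δ ≈ 1.773 rad (101.6°) between the endpoints.
Interpolate at f = 7/8 with slerp weights a = sin((1−f)δ)/sin δ ≈ 0.224, b = sin(fδ)/sin δ ≈ 1.021.
p = a·p₁ + b·p₂ ≈ (-0.267, -0.715, 0.646); φ = arcsin(p_z) ≈ 40.27°, λ = atan2(p_y, p_x) ≈ -110.46°.

≈ lat 40°N, lon 110°W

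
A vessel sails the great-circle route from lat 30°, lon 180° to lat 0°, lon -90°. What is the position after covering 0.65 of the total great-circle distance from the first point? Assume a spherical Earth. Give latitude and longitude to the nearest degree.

≈ lat 15°, lon -118°

Convert each endpoint to a unit vector on the sphere (x = cos φ cos λ, y = cos φ sin λ, z = sin φ).
The central angle between the endpoints is δ = arccos(p₁·p₂) ≈ 1.571 rad (90.0°).
Interpolate at f = 0.65 with slerp weights a = sin((1−f)δ)/sin δ ≈ 0.522, b = sin(fδ)/sin δ ≈ 0.853.
p = a·p₁ + b·p₂ ≈ (-0.452, -0.853, 0.261); φ = arcsin(p_z) ≈ 15.14°, λ = atan2(p_y, p_x) ≈ -117.95°.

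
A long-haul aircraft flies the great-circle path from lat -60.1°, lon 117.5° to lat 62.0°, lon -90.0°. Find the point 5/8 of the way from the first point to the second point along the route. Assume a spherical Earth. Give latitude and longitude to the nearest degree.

≈ lat 22°, lon -163°

Convert each endpoint to a unit vector on the sphere (x = cos φ cos λ, y = cos φ sin λ, z = sin φ).
The central angle between the endpoints is δ = arccos(p₁·p₂) ≈ 2.909 rad (166.7°).
Interpolate at f = 5/8 with slerp weights a = sin((1−f)δ)/sin δ ≈ 3.844, b = sin(fδ)/sin δ ≈ 4.202.
p = a·p₁ + b·p₂ ≈ (-0.885, -0.273, 0.378); φ = arcsin(p_z) ≈ 22.20°, λ = atan2(p_y, p_x) ≈ -162.85°.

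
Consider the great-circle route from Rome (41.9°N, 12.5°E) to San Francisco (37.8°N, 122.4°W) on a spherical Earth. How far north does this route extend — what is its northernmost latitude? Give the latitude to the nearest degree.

≈ 65°N

The great circle lies in the plane with unit normal n̂ = (p₁ × p₂)/|p₁ × p₂|.
Here n̂_z ≈ -0.417; the vertex latitude is φ_max = arccos|n̂_z| ≈ 65.4°.
Check via Clairaut: cos φ_max = |cos φ₁| · sin C = cos(41.9°)·sin(34.0°) ≈ 0.417, again giving ≈ 65.4°.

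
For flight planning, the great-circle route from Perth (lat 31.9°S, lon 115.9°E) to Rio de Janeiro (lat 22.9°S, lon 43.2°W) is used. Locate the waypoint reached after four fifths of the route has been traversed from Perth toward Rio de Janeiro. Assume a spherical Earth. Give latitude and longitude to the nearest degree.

≈ lat 45°S, lon 31°W

Convert each endpoint to a unit vector on the sphere (x = cos φ cos λ, y = cos φ sin λ, z = sin φ).
The central angle between the endpoints is δ = arccos(p₁·p₂) ≈ 2.123 rad (121.7°).
Interpolate at f = 4/5 with slerp weights a = sin((1−f)δ)/sin δ ≈ 0.484, b = sin(fδ)/sin δ ≈ 1.165.
p = a·p₁ + b·p₂ ≈ (0.603, -0.365, -0.709); φ = arcsin(p_z) ≈ -45.18°, λ = atan2(p_y, p_x) ≈ -31.20°.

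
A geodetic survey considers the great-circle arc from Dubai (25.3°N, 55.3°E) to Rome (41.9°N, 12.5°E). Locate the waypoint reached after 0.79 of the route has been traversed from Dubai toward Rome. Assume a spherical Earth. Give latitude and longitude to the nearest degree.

The haversine formula gives a central angle δ ≈ 0.677 rad (38.8°) between the endpoints.
Interpolate at f = 0.79 with slerp weights a = sin((1−f)δ)/sin δ ≈ 0.226, b = sin(fδ)/sin δ ≈ 0.814.
p = a·p₁ + b·p₂ ≈ (0.708, 0.299, 0.640); φ = arcsin(p_z) ≈ 39.80°, λ = atan2(p_y, p_x) ≈ 22.92°.

≈ (40°N, 23°E)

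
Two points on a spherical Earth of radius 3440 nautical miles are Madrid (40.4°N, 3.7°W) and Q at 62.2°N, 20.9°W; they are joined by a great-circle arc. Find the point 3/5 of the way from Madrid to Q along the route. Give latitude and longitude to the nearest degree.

Convert each endpoint to a unit vector on the sphere (x = cos φ cos λ, y = cos φ sin λ, z = sin φ).
The central angle between the endpoints is δ = arccos(p₁·p₂) ≈ 0.421 rad (24.1°).
Interpolate at f = 3/5 with slerp weights a = sin((1−f)δ)/sin δ ≈ 0.410, b = sin(fδ)/sin δ ≈ 0.612.
p = a·p₁ + b·p₂ ≈ (0.578, -0.122, 0.807); φ = arcsin(p_z) ≈ 53.78°, λ = atan2(p_y, p_x) ≈ -11.91°.

≈ 54°N, 12°W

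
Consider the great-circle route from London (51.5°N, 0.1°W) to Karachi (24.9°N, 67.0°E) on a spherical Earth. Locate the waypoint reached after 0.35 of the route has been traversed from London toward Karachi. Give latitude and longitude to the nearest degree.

≈ 47°N, 30°E

The haversine formula gives a central angle δ ≈ 0.989 rad (56.7°) between the endpoints.
Interpolate at f = 0.35 with slerp weights a = sin((1−f)δ)/sin δ ≈ 0.718, b = sin(fδ)/sin δ ≈ 0.406.
p = a·p₁ + b·p₂ ≈ (0.591, 0.338, 0.733); φ = arcsin(p_z) ≈ 47.10°, λ = atan2(p_y, p_x) ≈ 29.80°.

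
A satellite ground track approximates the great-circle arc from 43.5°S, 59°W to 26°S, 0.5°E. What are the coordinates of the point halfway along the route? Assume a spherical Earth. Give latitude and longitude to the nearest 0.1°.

≈ 38.6°S, 25.8°W

The haversine formula gives a central angle δ ≈ 0.886 rad (50.8°) between the endpoints.
Interpolate at f = 1/2 with slerp weights a = sin((1−f)δ)/sin δ ≈ 0.553, b = sin(fδ)/sin δ ≈ 0.553.
p = a·p₁ + b·p₂ ≈ (0.704, -0.340, -0.624); φ = arcsin(p_z) ≈ -38.57°, λ = atan2(p_y, p_x) ≈ -25.76°.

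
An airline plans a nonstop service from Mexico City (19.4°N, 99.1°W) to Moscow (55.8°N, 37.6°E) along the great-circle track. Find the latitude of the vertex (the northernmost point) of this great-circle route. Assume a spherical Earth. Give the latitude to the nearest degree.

The great circle lies in the plane with unit normal n̂ = (p₁ × p₂)/|p₁ × p₂|.
Here n̂_z ≈ +0.366; the vertex latitude is φ_max = arccos|n̂_z| ≈ 68.5°.
Check via Clairaut: cos φ_max = |cos φ₁| · sin C = cos(19.4°)·sin(22.8°) ≈ 0.366, again giving ≈ 68.5°.

≈ 69°N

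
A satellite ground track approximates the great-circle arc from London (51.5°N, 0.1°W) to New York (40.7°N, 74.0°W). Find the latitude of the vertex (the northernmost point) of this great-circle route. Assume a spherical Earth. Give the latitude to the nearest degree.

The great circle lies in the plane with unit normal n̂ = (p₁ × p₂)/|p₁ × p₂|.
Here n̂_z ≈ -0.591; the vertex latitude is φ_max = arccos|n̂_z| ≈ 53.8°.
Check via Clairaut: cos φ_max = |cos φ₁| · sin C = cos(51.5°)·sin(71.7°) ≈ 0.591, again giving ≈ 53.8°.

≈ 54°N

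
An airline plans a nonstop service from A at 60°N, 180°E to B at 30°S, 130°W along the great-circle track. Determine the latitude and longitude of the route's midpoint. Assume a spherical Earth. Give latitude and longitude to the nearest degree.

Convert each endpoint to a unit vector on the sphere (x = cos φ cos λ, y = cos φ sin λ, z = sin φ).
The central angle between the endpoints is δ = arccos(p₁·p₂) ≈ 1.726 rad (98.9°).
Interpolate at f = 1/2 with slerp weights a = sin((1−f)δ)/sin δ ≈ 0.769, b = sin(fδ)/sin δ ≈ 0.769.
p = a·p₁ + b·p₂ ≈ (-0.813, -0.510, 0.282); φ = arcsin(p_z) ≈ 16.35°, λ = atan2(p_y, p_x) ≈ -147.88°.

≈ 16°N, 148°W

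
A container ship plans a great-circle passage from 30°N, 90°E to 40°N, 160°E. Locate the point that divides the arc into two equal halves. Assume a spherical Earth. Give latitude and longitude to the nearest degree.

Write both endpoints as unit vectors p₁, p₂ with components (cos φ cos λ, cos φ sin λ, sin φ).
The central angle between the endpoints is δ = arccos(p₁·p₂) ≈ 0.990 rad (56.7°).
Interpolate at f = 1/2 with slerp weights a = sin((1−f)δ)/sin δ ≈ 0.568, b = sin(fδ)/sin δ ≈ 0.568.
p = a·p₁ + b·p₂ ≈ (-0.409, 0.641, 0.649); φ = arcsin(p_z) ≈ 40.50°, λ = atan2(p_y, p_x) ≈ 122.54°.

≈ 40°N, 123°E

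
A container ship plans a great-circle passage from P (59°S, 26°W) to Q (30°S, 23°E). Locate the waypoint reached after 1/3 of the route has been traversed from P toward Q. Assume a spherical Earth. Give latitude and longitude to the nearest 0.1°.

≈ (51.8°S, 3.3°W)

The haversine formula gives a central angle δ ≈ 0.765 rad (43.8°) between the endpoints.
Interpolate at f = 1/3 with slerp weights a = sin((1−f)δ)/sin δ ≈ 0.705, b = sin(fδ)/sin δ ≈ 0.364.
p = a·p₁ + b·p₂ ≈ (0.617, -0.036, -0.786); φ = arcsin(p_z) ≈ -51.85°, λ = atan2(p_y, p_x) ≈ -3.33°.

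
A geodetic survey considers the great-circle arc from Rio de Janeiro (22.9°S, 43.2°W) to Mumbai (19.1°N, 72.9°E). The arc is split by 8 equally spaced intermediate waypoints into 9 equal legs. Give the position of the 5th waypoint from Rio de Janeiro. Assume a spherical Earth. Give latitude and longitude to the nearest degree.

From cos δ = sin φ₁ sin φ₂ + cos φ₁ cos φ₂ cos Δλ, the central angle is δ ≈ 2.106 rad (120.7°).
Interpolate at f = 5/9 with slerp weights a = sin((1−f)δ)/sin δ ≈ 0.936, b = sin(fδ)/sin δ ≈ 1.071.
p = a·p₁ + b·p₂ ≈ (0.926, 0.377, -0.014); φ = arcsin(p_z) ≈ -0.80°, λ = atan2(p_y, p_x) ≈ 22.12°.

≈ 1°S, 22°E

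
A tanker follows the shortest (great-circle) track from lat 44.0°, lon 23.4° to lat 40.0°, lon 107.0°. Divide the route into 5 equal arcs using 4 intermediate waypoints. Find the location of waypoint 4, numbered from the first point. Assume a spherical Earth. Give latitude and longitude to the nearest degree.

Convert each endpoint to a unit vector on the sphere (x = cos φ cos λ, y = cos φ sin λ, z = sin φ).
The central angle between the endpoints is δ = arccos(p₁·p₂) ≈ 1.038 rad (59.5°).
Interpolate at f = 4/5 with slerp weights a = sin((1−f)δ)/sin δ ≈ 0.239, b = sin(fδ)/sin δ ≈ 0.857.
p = a·p₁ + b·p₂ ≈ (-0.034, 0.696, 0.717); φ = arcsin(p_z) ≈ 45.81°, λ = atan2(p_y, p_x) ≈ 92.79°.

≈ lat 46°, lon 93°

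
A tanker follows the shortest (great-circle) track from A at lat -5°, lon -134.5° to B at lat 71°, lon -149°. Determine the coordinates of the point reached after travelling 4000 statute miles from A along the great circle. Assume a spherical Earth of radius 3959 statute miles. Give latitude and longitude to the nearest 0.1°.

≈ lat 52.6°, lon -141.2°

Convert each endpoint to a unit vector on the sphere (x = cos φ cos λ, y = cos φ sin λ, z = sin φ).
The central angle between the endpoints is δ = arccos(p₁·p₂) ≈ 1.337 rad (76.6°). The total great-circle distance is δ·R ≈ 1.337 × 3959 ≈ 5294 mi, so the target fraction is f = 4000/5294 ≈ 0.756.
Interpolate at f ≈ 0.756 with slerp weights a = sin((1−f)δ)/sin δ ≈ 0.330, b = sin(fδ)/sin δ ≈ 0.871.
p = a·p₁ + b·p₂ ≈ (-0.473, -0.380, 0.795); φ = arcsin(p_z) ≈ 52.61°, λ = atan2(p_y, p_x) ≈ -141.21°.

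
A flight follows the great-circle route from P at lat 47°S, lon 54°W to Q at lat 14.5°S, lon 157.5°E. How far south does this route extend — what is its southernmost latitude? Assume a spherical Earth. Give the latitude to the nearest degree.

≈ 68°S

The great circle lies in the plane with unit normal n̂ = (p₁ × p₂)/|p₁ × p₂|.
Here n̂_z ≈ -0.373; the vertex latitude is φ_max = arccos|n̂_z| ≈ 68.1°.
Check via Clairaut: cos φ_max = |cos φ₁| · sin C = cos(47.0°)·sin(146.8°) ≈ 0.373, again giving ≈ 68.1°.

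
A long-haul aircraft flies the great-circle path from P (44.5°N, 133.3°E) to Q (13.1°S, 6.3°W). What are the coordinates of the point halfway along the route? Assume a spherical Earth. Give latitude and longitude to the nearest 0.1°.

Write both endpoints as unit vectors p₁, p₂ with components (cos φ cos λ, cos φ sin λ, sin φ).
The central angle between the endpoints is δ = arccos(p₁·p₂) ≈ 2.329 rad (133.5°).
Interpolate at f = 1/2 with slerp weights a = sin((1−f)δ)/sin δ ≈ 1.266, b = sin(fδ)/sin δ ≈ 1.266.
p = a·p₁ + b·p₂ ≈ (0.606, 0.522, 0.600); φ = arcsin(p_z) ≈ 36.89°, λ = atan2(p_y, p_x) ≈ 40.72°.

≈ (36.9°N, 40.7°E)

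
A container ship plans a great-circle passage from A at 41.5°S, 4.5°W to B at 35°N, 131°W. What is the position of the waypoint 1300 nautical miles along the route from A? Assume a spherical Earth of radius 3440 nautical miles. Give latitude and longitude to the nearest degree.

≈ 35°S, 31°W

Write both endpoints as unit vectors p₁, p₂ with components (cos φ cos λ, cos φ sin λ, sin φ).
The central angle between the endpoints is δ = arccos(p₁·p₂) ≈ 2.411 rad (138.2°). The total great-circle distance is δ·R ≈ 2.411 × 3440 ≈ 8295 nmi, so the target fraction is f = 1300/8295 ≈ 0.157.
Interpolate at f ≈ 0.157 with slerp weights a = sin((1−f)δ)/sin δ ≈ 1.342, b = sin(fδ)/sin δ ≈ 0.553.
p = a·p₁ + b·p₂ ≈ (0.704, -0.421, -0.572); φ = arcsin(p_z) ≈ -34.87°, λ = atan2(p_y, p_x) ≈ -30.85°.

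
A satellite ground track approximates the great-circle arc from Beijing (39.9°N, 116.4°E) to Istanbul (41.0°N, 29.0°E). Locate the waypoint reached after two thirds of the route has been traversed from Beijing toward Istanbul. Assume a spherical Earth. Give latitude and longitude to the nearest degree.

The haversine formula gives a central angle δ ≈ 1.107 rad (63.4°) between the endpoints.
Interpolate at f = 2/3 with slerp weights a = sin((1−f)δ)/sin δ ≈ 0.403, b = sin(fδ)/sin δ ≈ 0.752.
p = a·p₁ + b·p₂ ≈ (0.359, 0.552, 0.752); φ = arcsin(p_z) ≈ 48.79°, λ = atan2(p_y, p_x) ≈ 56.98°.

≈ 49°N, 57°E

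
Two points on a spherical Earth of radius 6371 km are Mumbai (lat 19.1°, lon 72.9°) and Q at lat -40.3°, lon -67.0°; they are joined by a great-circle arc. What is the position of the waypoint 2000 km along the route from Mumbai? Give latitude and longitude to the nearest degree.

≈ lat 7°, lon 59°

The haversine formula gives a central angle δ ≈ 2.439 rad (139.7°) between the endpoints. The total great-circle distance is δ·R ≈ 2.439 × 6371 ≈ 15536 km, so the target fraction is f = 2000/15536 ≈ 0.129.
Interpolate at f ≈ 0.129 with slerp weights a = sin((1−f)δ)/sin δ ≈ 1.316, b = sin(fδ)/sin δ ≈ 0.478.
p = a·p₁ + b·p₂ ≈ (0.508, 0.853, 0.122); φ = arcsin(p_z) ≈ 6.98°, λ = atan2(p_y, p_x) ≈ 59.23°.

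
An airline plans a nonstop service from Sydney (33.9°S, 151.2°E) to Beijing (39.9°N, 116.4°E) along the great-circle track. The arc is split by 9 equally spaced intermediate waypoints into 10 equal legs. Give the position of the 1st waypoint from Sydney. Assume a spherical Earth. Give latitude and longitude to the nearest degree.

≈ (27°S, 147°E)

Write both endpoints as unit vectors p₁, p₂ with components (cos φ cos λ, cos φ sin λ, sin φ).
The central angle between the endpoints is δ = arccos(p₁·p₂) ≈ 1.405 rad (80.5°).
Interpolate at f = 1/10 with slerp weights a = sin((1−f)δ)/sin δ ≈ 0.967, b = sin(fδ)/sin δ ≈ 0.142.
p = a·p₁ + b·p₂ ≈ (-0.752, 0.484, -0.448); φ = arcsin(p_z) ≈ -26.62°, λ = atan2(p_y, p_x) ≈ 147.21°.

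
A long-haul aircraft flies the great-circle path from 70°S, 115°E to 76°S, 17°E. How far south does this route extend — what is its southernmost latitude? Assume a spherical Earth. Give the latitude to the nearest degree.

≈ 79°S

The great circle lies in the plane with unit normal n̂ = (p₁ × p₂)/|p₁ × p₂|.
Here n̂_z ≈ -0.188; the vertex latitude is φ_max = arccos|n̂_z| ≈ 79.2°.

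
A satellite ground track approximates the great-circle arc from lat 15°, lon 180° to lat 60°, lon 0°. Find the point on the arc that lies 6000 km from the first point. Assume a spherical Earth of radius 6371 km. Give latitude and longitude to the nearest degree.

≈ lat 69°, lon 180°

Convert each endpoint to a unit vector on the sphere (x = cos φ cos λ, y = cos φ sin λ, z = sin φ).
The central angle between the endpoints is δ = arccos(p₁·p₂) ≈ 1.833 rad (105.0°). The total great-circle distance is δ·R ≈ 1.833 × 6371 ≈ 11675 km, so the target fraction is f = 6000/11675 ≈ 0.514.
Interpolate at f ≈ 0.514 with slerp weights a = sin((1−f)δ)/sin δ ≈ 0.805, b = sin(fδ)/sin δ ≈ 0.837.
p = a·p₁ + b·p₂ ≈ (-0.359, -0.000, 0.933); φ = arcsin(p_z) ≈ 68.96°, λ = atan2(p_y, p_x) ≈ -180.00°.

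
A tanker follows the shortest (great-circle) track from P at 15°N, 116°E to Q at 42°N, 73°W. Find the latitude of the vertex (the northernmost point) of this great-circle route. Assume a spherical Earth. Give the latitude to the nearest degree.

≈ 82°N

The great circle lies in the plane with unit normal n̂ = (p₁ × p₂)/|p₁ × p₂|.
Here n̂_z ≈ +0.133; the vertex latitude is φ_max = arccos|n̂_z| ≈ 82.4°.
Check via Clairaut: cos φ_max = |cos φ₁| · sin C = cos(15.0°)·sin(7.9°) ≈ 0.133, again giving ≈ 82.4°.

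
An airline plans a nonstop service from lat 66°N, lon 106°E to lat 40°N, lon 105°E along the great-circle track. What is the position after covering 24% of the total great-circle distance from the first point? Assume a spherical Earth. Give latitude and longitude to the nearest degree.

Write both endpoints as unit vectors p₁, p₂ with components (cos φ cos λ, cos φ sin λ, sin φ).
The central angle between the endpoints is δ = arccos(p₁·p₂) ≈ 0.454 rad (26.0°).
Interpolate at f = 0.24 with slerp weights a = sin((1−f)δ)/sin δ ≈ 0.771, b = sin(fδ)/sin δ ≈ 0.248.
p = a·p₁ + b·p₂ ≈ (-0.136, 0.485, 0.864); φ = arcsin(p_z) ≈ 59.76°, λ = atan2(p_y, p_x) ≈ 105.62°.

≈ lat 60°N, lon 106°E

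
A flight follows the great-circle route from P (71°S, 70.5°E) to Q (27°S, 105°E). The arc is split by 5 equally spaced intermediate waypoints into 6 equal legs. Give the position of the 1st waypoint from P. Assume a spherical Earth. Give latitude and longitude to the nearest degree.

≈ (65°S, 83°E)

The haversine formula gives a central angle δ ≈ 0.839 rad (48.1°) between the endpoints.
Interpolate at f = 1/6 with slerp weights a = sin((1−f)δ)/sin δ ≈ 0.865, b = sin(fδ)/sin δ ≈ 0.187.
p = a·p₁ + b·p₂ ≈ (0.051, 0.427, -0.903); φ = arcsin(p_z) ≈ -64.55°, λ = atan2(p_y, p_x) ≈ 83.21°.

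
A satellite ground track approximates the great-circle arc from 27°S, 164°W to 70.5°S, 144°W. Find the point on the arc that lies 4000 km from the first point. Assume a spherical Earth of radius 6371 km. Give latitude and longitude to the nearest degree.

The haversine formula gives a central angle δ ≈ 0.785 rad (45.0°) between the endpoints. The total great-circle distance is δ·R ≈ 0.785 × 6371 ≈ 5001 km, so the target fraction is f = 4000/5001 ≈ 0.800.
Interpolate at f ≈ 0.800 with slerp weights a = sin((1−f)δ)/sin δ ≈ 0.221, b = sin(fδ)/sin δ ≈ 0.831.
p = a·p₁ + b·p₂ ≈ (-0.414, -0.217, -0.884); φ = arcsin(p_z) ≈ -62.12°, λ = atan2(p_y, p_x) ≈ -152.29°.

≈ 62°S, 152°W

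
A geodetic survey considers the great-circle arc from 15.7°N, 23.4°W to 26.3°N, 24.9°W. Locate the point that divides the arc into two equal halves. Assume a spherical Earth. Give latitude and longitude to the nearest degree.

The haversine formula gives a central angle δ ≈ 0.187 rad (10.7°) between the endpoints.
Interpolate at f = 1/2 with slerp weights a = sin((1−f)δ)/sin δ ≈ 0.502, b = sin(fδ)/sin δ ≈ 0.502.
p = a·p₁ + b·p₂ ≈ (0.852, -0.382, 0.358); φ = arcsin(p_z) ≈ 21.00°, λ = atan2(p_y, p_x) ≈ -24.12°.

≈ 21°N, 24°W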